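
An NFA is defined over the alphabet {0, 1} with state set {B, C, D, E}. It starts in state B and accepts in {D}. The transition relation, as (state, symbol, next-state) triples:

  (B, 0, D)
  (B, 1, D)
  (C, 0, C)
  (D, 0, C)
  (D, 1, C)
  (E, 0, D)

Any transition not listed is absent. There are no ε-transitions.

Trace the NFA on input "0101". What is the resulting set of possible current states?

∅

Start in {B}.
Read '0': B→{D}; now {D}.
Read '1': D→{C}; now {C}.
Read '0': C→{C}; now {C}.
Read '1': C→∅; now ∅.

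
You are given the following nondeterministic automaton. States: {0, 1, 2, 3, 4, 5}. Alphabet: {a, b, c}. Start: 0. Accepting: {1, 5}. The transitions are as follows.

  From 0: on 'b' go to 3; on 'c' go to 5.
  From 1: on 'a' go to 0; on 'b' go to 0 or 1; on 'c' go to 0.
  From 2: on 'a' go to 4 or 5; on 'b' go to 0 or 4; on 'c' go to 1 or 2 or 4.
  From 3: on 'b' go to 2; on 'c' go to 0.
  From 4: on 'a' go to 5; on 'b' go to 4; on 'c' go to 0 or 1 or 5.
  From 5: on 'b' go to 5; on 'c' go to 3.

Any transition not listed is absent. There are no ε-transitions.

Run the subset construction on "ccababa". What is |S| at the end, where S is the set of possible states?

0

Start in {0}.
Read 'c': {0} → {5}.
Read 'c': {5} → {3}.
Read 'a': {3} → ∅.
The set is empty and remains empty for the remaining 4 symbols.
That set has 0 states.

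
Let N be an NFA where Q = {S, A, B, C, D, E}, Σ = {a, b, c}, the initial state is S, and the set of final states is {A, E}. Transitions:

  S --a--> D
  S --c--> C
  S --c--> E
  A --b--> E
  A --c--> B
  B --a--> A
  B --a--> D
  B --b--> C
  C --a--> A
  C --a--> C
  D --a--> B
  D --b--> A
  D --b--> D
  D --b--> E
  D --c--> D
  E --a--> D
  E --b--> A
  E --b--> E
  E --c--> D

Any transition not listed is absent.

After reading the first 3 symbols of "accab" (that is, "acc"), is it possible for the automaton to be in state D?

Start in {S}.
Read 'a': {S} → {D}.
Read 'c': {D} → {D}.
Read 'c': {D} → {D}.
State D is in {D}.

Yes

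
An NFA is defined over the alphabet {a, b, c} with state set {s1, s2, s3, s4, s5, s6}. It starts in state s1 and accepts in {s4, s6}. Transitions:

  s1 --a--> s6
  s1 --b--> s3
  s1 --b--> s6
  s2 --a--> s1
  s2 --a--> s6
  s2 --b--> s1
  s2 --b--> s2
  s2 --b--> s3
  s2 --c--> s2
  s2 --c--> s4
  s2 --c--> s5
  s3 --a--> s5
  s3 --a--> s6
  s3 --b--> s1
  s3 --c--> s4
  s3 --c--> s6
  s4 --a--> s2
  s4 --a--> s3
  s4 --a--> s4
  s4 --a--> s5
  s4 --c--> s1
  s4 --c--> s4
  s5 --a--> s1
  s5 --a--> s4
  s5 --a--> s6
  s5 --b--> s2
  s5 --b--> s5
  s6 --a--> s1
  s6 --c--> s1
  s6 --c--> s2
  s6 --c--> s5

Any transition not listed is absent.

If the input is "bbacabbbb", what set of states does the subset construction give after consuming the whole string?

{s1}

Start in {s1}.
Read 'b': {s1} → {s3, s6}.
Read 'b': {s3, s6} → {s1}.
Read 'a': {s1} → {s6}.
Read 'c': {s6} → {s1, s2, s5}.
Read 'a': {s1, s2, s5} → {s1, s4, s6}.
Read 'b': {s1, s4, s6} → {s3, s6}.
Read 'b': {s3, s6} → {s1}.
Read 'b': {s1} → {s3, s6}.
Read 'b': {s3, s6} → {s1}.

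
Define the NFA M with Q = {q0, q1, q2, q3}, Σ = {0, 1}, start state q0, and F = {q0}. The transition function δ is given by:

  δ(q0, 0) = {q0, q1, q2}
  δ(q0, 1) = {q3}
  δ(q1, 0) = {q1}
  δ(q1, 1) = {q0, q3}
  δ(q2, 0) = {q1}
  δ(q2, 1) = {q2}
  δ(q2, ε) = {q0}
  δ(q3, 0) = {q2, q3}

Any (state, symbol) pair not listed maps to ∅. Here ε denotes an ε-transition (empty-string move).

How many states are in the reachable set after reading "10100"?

4

Start in {q0}.
Read '1': {q0} → {q3}.
Read '0': {q3} → {q0, q2, q3}.
Read '1': {q0, q2, q3} → {q0, q2, q3}.
Read '0': {q0, q2, q3} → {q0, q1, q2, q3}.
Read '0': {q0, q1, q2, q3} → {q0, q1, q2, q3}.
That set has 4 states.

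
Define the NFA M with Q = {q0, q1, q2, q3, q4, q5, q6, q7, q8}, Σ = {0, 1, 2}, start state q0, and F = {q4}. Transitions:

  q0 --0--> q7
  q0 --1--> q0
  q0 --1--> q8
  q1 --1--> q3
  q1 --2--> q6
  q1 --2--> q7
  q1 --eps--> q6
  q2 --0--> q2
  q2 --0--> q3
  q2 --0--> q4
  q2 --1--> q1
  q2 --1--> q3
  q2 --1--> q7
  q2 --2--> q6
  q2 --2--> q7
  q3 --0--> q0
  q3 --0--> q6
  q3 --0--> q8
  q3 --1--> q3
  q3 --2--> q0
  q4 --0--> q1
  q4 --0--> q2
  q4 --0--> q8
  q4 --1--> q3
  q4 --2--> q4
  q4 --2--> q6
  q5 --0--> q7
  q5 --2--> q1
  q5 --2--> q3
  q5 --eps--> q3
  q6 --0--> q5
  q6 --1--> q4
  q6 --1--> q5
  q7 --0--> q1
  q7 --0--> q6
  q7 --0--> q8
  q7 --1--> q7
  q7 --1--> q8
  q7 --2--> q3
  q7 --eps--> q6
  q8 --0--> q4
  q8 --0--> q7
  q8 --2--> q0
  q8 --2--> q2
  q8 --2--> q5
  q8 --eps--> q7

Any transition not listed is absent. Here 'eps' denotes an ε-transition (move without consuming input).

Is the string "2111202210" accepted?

No

Start in {q0}.
Read '2': {q0} → ∅.
The set is empty and remains empty for the remaining 9 symbols.
The final set ∅ contains no accepting state.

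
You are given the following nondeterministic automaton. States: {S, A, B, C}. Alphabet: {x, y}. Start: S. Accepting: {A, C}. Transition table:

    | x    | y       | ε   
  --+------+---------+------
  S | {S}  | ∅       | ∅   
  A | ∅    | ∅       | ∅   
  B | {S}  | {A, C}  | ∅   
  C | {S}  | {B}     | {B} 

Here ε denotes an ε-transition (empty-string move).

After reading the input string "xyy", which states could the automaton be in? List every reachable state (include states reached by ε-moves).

Start in {S}.
Read 'x': S→{S}; now {S}.
Read 'y': S→∅; now ∅.
The set is empty and remains empty for the remaining 1 symbol.

∅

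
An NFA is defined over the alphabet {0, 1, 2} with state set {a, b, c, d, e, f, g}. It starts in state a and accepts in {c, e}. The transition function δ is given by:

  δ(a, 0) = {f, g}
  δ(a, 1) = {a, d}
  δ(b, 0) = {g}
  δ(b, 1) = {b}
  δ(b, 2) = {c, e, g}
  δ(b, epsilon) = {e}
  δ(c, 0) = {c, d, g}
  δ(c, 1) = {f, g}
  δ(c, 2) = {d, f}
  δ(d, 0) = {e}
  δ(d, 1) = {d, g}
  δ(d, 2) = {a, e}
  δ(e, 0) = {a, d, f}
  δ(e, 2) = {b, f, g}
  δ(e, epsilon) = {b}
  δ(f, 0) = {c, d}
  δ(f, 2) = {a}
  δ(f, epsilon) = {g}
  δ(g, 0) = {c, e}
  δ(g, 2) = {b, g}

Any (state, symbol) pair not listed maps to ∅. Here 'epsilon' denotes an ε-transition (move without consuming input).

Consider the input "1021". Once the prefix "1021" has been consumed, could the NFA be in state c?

No

Start in {a}.
Read '1': a→{a, d}; now {a, d}.
Read '0': a→{f, g}, d→{e}; union {e, f, g}; ε-closure = {b, e, f, g}.
Read '2': b→{c, e, g}, e→{b, f, g}, f→{a}, g→{b, g}; now {a, b, c, e, f, g}.
Read '1': a→{a, d}, b→{b}, c→{f, g}, e→∅, f→∅, g→∅; union {a, b, d, f, g}; ε-closure = {a, b, d, e, f, g}.
State c is not in {a, b, d, e, f, g}.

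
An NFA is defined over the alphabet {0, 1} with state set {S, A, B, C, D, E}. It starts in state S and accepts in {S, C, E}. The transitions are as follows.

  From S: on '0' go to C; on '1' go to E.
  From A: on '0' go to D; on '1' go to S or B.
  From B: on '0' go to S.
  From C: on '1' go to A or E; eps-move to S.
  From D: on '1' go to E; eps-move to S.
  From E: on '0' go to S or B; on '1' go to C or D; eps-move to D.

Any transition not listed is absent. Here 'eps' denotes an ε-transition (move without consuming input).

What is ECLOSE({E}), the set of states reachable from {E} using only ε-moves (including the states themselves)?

{S, D, E}

Begin with {E}.
ε-move E → D; add D.
ε-move D → S; add S.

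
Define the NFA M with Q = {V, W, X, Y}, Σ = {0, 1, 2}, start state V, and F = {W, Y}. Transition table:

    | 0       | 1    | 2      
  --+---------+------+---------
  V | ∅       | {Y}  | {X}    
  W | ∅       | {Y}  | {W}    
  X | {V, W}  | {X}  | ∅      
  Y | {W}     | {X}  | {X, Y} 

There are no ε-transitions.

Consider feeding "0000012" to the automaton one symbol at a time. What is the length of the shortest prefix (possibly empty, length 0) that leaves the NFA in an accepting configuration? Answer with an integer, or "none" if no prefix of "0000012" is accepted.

Start in {V}.
Read '0': V→∅; now ∅.
The set is empty and remains empty for the remaining 6 symbols.
No reachable set along the way intersects F.

none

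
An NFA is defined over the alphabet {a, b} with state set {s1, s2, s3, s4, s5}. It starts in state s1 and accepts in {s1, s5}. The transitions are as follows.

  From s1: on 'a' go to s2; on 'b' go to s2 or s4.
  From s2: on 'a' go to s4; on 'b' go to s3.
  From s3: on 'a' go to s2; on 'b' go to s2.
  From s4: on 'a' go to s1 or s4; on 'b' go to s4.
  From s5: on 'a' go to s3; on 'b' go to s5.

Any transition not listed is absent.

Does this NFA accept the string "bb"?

No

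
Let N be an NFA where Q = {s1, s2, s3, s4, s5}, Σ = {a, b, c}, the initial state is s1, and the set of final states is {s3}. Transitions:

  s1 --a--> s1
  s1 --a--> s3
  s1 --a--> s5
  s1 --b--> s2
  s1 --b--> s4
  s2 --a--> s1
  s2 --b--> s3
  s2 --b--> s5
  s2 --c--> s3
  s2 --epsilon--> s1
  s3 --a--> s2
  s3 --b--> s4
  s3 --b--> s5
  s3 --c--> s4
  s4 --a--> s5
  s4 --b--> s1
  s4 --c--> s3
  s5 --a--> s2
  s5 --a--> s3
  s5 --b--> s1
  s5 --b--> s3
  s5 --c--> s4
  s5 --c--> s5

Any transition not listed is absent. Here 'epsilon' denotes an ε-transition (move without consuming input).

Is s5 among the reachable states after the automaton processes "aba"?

Yes

Start in {s1}.
Read 'a': s1→{s1, s3, s5}; now {s1, s3, s5}.
Read 'b': s1→{s2, s4}, s3→{s4, s5}, s5→{s1, s3}; now {s1, s2, s3, s4, s5}.
Read 'a': s1→{s1, s3, s5}, s2→{s1}, s3→{s2}, s4→{s5}, s5→{s2, s3}; now {s1, s2, s3, s5}.
State s5 is in {s1, s2, s3, s5}.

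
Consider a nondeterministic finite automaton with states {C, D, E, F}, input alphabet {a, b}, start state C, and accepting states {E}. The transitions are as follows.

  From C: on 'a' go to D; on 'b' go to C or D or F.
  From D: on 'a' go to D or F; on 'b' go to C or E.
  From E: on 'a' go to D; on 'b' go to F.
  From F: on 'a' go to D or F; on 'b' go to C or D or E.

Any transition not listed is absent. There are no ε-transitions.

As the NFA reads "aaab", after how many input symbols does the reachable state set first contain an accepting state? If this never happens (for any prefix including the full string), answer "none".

Start in {C}.
Read 'a': C→{D}; now {D}.
Read 'a': D→{D, F}; now {D, F}.
Read 'a': D→{D, F}, F→{D, F}; now {D, F}.
Read 'b': D→{C, E}, F→{C, D, E}; now {C, D, E}.
None of the earlier sets intersect F, but {C, D, E} does.

4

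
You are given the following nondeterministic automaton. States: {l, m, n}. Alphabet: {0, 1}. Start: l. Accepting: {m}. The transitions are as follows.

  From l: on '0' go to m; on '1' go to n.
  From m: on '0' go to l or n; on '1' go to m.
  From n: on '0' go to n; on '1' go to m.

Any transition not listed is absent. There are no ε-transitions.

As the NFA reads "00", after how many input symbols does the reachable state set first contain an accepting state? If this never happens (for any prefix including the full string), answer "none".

Start in {l}.
Read '0': l→{m}; now {m}.
None of the earlier sets intersect F, but {m} does.

1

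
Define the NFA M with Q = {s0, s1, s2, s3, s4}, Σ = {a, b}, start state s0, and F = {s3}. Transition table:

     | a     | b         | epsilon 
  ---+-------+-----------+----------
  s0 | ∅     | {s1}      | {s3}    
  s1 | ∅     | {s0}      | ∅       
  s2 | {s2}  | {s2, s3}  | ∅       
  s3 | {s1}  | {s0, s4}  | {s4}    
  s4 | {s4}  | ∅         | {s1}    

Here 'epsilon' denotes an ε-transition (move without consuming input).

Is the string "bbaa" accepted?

No

Start: ε-closure({s0}) = {s0, s1, s3, s4}.
Read 'b': s0→{s1}, s1→{s0}, s3→{s0, s4}, s4→∅; union {s0, s1, s4}; ε-closure = {s0, s1, s3, s4}.
Read 'b': s0→{s1}, s1→{s0}, s3→{s0, s4}, s4→∅; union {s0, s1, s4}; ε-closure = {s0, s1, s3, s4}.
Read 'a': s0→∅, s1→∅, s3→{s1}, s4→{s4}; now {s1, s4}.
Read 'a': s1→∅, s4→{s4}; union {s4}; ε-closure = {s1, s4}.
The final set {s1, s4} contains no accepting state.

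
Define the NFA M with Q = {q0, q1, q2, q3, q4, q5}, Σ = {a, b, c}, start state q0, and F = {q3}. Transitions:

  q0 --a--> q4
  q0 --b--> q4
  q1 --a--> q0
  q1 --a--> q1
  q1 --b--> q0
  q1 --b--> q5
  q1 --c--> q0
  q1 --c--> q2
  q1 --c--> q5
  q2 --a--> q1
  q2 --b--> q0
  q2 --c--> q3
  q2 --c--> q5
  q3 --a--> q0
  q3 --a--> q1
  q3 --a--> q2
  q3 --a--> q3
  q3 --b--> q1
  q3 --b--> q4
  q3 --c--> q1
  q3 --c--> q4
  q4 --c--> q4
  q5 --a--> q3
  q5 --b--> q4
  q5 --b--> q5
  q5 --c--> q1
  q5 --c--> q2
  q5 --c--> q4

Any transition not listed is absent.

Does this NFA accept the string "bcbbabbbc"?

No

Start in {q0}.
Read 'b': {q0} → {q4}.
Read 'c': {q4} → {q4}.
Read 'b': {q4} → ∅.
The set is empty and remains empty for the remaining 6 symbols.
The final set ∅ contains no accepting state.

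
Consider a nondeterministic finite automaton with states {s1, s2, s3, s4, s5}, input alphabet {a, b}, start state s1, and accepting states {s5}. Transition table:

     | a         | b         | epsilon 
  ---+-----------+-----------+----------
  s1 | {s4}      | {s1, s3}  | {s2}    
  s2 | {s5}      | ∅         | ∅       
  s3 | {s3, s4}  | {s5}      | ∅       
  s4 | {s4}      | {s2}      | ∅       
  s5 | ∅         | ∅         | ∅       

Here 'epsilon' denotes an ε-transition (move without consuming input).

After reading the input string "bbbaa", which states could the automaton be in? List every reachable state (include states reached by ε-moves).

Start: ε-closure({s1}) = {s1, s2}.
Read 'b': {s1, s2} → {s1, s2, s3}.
Read 'b': {s1, s2, s3} → {s1, s2, s3, s5}.
Read 'b': {s1, s2, s3, s5} → {s1, s2, s3, s5}.
Read 'a': {s1, s2, s3, s5} → {s3, s4, s5}.
Read 'a': {s3, s4, s5} → {s3, s4}.

{s3, s4}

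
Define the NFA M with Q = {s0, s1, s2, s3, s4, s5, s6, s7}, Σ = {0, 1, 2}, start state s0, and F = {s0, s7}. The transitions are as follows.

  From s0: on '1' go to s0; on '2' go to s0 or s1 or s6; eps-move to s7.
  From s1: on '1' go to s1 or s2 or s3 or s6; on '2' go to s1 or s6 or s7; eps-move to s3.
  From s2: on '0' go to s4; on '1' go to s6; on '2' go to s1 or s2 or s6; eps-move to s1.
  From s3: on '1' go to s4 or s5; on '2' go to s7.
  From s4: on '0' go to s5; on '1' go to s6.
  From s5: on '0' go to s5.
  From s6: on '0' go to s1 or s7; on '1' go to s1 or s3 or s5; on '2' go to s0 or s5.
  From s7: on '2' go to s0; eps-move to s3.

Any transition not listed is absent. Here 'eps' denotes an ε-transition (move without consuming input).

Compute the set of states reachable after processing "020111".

∅

Start: ε-closure({s0}) = {s0, s3, s7}.
Read '0': {s0, s3, s7} → ∅.
The set is empty and remains empty for the remaining 5 symbols.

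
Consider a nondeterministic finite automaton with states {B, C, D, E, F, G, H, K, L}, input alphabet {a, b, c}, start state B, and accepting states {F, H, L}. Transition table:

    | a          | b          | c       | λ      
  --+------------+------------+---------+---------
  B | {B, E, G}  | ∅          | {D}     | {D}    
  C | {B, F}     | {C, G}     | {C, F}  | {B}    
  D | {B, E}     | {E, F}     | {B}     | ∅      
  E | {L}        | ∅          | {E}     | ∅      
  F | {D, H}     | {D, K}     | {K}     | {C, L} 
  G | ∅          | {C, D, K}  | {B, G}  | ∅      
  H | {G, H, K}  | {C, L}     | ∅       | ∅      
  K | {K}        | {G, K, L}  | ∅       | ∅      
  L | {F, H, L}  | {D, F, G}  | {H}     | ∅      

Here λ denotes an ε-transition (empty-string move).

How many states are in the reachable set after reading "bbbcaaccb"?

Start: ε-closure({B}) = {B, D}.
Read 'b': B→∅, D→{E, F}; union {E, F}; ε-closure = {B, C, D, E, F, L}.
Read 'b': B→∅, C→{C, G}, D→{E, F}, E→∅, F→{D, K}, L→{D, F, G}; union {C, D, E, F, G, K}; ε-closure = {B, C, D, E, F, G, K, L}.
Read 'b': B→∅, C→{C, G}, D→{E, F}, E→∅, F→{D, K}, G→{C, D, K}, K→{G, K, L}, L→{D, F, G}; union {C, D, E, F, G, K, L}; ε-closure = {B, C, D, E, F, G, K, L}.
Read 'c': B→{D}, C→{C, F}, D→{B}, E→{E}, F→{K}, G→{B, G}, K→∅, L→{H}; union {B, C, D, E, F, G, H, K}; ε-closure = {B, C, D, E, F, G, H, K, L}.
Read 'a': B→{B, E, G}, C→{B, F}, D→{B, E}, E→{L}, F→{D, H}, G→∅, H→{G, H, K}, K→{K}, L→{F, H, L}; union {B, D, E, F, G, H, K, L}; ε-closure = {B, C, D, E, F, G, H, K, L}.
Read 'a': B→{B, E, G}, C→{B, F}, D→{B, E}, E→{L}, F→{D, H}, G→∅, H→{G, H, K}, K→{K}, L→{F, H, L}; union {B, D, E, F, G, H, K, L}; ε-closure = {B, C, D, E, F, G, H, K, L}.
Read 'c': B→{D}, C→{C, F}, D→{B}, E→{E}, F→{K}, G→{B, G}, H→∅, K→∅, L→{H}; union {B, C, D, E, F, G, H, K}; ε-closure = {B, C, D, E, F, G, H, K, L}.
Read 'c': B→{D}, C→{C, F}, D→{B}, E→{E}, F→{K}, G→{B, G}, H→∅, K→∅, L→{H}; union {B, C, D, E, F, G, H, K}; ε-closure = {B, C, D, E, F, G, H, K, L}.
Read 'b': B→∅, C→{C, G}, D→{E, F}, E→∅, F→{D, K}, G→{C, D, K}, H→{C, L}, K→{G, K, L}, L→{D, F, G}; union {C, D, E, F, G, K, L}; ε-closure = {B, C, D, E, F, G, K, L}.
That set has 8 states.

8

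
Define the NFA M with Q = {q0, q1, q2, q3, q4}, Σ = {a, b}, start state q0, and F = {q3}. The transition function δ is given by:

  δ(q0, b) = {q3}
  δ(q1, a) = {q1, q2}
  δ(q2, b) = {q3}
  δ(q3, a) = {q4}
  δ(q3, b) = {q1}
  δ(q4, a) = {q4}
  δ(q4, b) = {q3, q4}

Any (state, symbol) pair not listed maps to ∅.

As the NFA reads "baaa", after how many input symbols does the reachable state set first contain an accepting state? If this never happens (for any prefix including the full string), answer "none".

Start in {q0}.
Read 'b': {q0} → {q3}.
None of the earlier sets intersect F, but {q3} does.

1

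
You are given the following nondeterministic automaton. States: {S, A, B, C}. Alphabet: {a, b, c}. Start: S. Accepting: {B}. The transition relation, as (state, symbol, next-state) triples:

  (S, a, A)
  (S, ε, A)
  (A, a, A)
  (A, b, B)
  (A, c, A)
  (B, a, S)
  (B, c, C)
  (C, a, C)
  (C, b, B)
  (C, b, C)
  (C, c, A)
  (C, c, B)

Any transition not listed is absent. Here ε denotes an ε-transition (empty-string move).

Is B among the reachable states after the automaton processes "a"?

No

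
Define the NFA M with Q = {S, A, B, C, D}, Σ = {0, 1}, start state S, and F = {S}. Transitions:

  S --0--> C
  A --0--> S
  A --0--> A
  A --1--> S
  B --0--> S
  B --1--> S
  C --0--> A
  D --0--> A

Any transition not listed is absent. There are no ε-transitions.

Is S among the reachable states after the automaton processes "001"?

Start in {S}.
Read '0': S→{C}; now {C}.
Read '0': C→{A}; now {A}.
Read '1': A→{S}; now {S}.
State S is in {S}.

Yes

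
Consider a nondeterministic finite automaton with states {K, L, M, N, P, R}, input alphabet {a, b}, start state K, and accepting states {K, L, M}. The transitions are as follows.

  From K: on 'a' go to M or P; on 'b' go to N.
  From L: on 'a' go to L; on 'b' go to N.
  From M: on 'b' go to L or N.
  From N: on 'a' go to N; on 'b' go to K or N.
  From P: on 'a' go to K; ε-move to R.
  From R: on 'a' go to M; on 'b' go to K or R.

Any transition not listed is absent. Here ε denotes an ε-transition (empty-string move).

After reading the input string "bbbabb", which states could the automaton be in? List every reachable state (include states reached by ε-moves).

Start in {K}.
Read 'b': {K} → {N}.
Read 'b': {N} → {K, N}.
Read 'b': {K, N} → {K, N}.
Read 'a': {K, N} → {M, N, P, R}.
Read 'b': {M, N, P, R} → {K, L, N, R}.
Read 'b': {K, L, N, R} → {K, N, R}.

{K, N, R}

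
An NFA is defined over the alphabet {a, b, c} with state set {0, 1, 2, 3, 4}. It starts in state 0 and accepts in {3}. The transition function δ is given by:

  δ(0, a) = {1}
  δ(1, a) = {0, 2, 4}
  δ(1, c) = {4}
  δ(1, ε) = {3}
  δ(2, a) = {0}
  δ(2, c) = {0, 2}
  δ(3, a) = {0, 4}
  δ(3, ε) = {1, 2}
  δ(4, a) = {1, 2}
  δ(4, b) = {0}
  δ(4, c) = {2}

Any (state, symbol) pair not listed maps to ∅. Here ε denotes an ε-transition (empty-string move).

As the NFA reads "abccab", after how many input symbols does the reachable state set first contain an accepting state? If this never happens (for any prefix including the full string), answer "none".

Start in {0}.
Read 'a': 0→{1}; union {1}; ε-closure = {1, 2, 3}.
None of the earlier sets intersect F, but {1, 2, 3} does.

1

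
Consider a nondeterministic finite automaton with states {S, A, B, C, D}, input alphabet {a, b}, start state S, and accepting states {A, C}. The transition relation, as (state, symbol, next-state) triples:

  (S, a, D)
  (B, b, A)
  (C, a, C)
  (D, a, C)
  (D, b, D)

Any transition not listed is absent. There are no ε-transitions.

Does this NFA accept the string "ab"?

No

Start in {S}.
Read 'a': S→{D}; now {D}.
Read 'b': D→{D}; now {D}.
The final set {D} contains no accepting state.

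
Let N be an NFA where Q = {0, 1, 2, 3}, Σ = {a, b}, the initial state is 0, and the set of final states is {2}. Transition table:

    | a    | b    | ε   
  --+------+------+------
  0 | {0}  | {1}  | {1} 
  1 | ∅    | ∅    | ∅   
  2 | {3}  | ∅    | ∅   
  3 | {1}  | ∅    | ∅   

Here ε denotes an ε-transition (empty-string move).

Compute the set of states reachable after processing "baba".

∅

Start: ε-closure({0}) = {0, 1}.
Read 'b': {0, 1} → {1}.
Read 'a': {1} → ∅.
The set is empty and remains empty for the remaining 2 symbols.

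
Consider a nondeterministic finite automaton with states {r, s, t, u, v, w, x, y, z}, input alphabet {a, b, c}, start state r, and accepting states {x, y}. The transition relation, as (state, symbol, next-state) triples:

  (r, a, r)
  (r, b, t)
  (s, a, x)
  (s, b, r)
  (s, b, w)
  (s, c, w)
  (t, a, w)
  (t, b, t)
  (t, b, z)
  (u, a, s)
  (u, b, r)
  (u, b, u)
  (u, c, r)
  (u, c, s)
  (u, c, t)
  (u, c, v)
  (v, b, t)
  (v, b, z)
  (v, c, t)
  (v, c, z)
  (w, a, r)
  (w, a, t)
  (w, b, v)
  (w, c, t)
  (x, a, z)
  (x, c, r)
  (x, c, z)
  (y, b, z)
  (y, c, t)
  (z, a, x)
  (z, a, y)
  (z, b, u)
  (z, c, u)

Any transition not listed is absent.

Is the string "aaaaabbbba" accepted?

Start in {r}.
Read 'a': r→{r}; now {r}.
Read 'a': r→{r}; now {r}.
Read 'a': r→{r}; now {r}.
Read 'a': r→{r}; now {r}.
Read 'a': r→{r}; now {r}.
Read 'b': r→{t}; now {t}.
Read 'b': t→{t, z}; now {t, z}.
Read 'b': t→{t, z}, z→{u}; now {t, u, z}.
Read 'b': t→{t, z}, u→{r, u}, z→{u}; now {r, t, u, z}.
Read 'a': r→{r}, t→{w}, u→{s}, z→{x, y}; now {r, s, w, x, y}.
The final set {r, s, w, x, y} contains the accepting states x, y.

Yes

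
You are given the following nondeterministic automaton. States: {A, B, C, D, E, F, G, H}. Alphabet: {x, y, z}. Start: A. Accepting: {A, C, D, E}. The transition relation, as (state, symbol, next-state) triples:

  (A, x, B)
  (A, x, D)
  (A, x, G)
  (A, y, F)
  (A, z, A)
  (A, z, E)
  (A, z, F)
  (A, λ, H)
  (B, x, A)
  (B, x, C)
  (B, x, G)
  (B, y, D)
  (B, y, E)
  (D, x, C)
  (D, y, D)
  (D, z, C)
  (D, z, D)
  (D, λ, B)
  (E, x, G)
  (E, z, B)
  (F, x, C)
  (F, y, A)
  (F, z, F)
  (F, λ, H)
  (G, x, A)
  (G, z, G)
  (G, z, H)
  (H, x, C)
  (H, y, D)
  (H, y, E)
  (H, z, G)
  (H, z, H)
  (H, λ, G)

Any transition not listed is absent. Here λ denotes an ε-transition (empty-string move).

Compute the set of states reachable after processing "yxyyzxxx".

{A, B, C, D, G, H}

Start: ε-closure({A}) = {A, G, H}.
Read 'y': A→{F}, G→∅, H→{D, E}; union {D, E, F}; ε-closure = {B, D, E, F, G, H}.
Read 'x': B→{A, C, G}, D→{C}, E→{G}, F→{C}, G→{A}, H→{C}; union {A, C, G}; ε-closure = {A, C, G, H}.
Read 'y': A→{F}, C→∅, G→∅, H→{D, E}; union {D, E, F}; ε-closure = {B, D, E, F, G, H}.
Read 'y': B→{D, E}, D→{D}, E→∅, F→{A}, G→∅, H→{D, E}; union {A, D, E}; ε-closure = {A, B, D, E, G, H}.
Read 'z': A→{A, E, F}, B→∅, D→{C, D}, E→{B}, G→{G, H}, H→{G, H}; now {A, B, C, D, E, F, G, H}.
Read 'x': A→{B, D, G}, B→{A, C, G}, C→∅, D→{C}, E→{G}, F→{C}, G→{A}, H→{C}; union {A, B, C, D, G}; ε-closure = {A, B, C, D, G, H}.
Read 'x': A→{B, D, G}, B→{A, C, G}, C→∅, D→{C}, G→{A}, H→{C}; union {A, B, C, D, G}; ε-closure = {A, B, C, D, G, H}.
Read 'x': A→{B, D, G}, B→{A, C, G}, C→∅, D→{C}, G→{A}, H→{C}; union {A, B, C, D, G}; ε-closure = {A, B, C, D, G, H}.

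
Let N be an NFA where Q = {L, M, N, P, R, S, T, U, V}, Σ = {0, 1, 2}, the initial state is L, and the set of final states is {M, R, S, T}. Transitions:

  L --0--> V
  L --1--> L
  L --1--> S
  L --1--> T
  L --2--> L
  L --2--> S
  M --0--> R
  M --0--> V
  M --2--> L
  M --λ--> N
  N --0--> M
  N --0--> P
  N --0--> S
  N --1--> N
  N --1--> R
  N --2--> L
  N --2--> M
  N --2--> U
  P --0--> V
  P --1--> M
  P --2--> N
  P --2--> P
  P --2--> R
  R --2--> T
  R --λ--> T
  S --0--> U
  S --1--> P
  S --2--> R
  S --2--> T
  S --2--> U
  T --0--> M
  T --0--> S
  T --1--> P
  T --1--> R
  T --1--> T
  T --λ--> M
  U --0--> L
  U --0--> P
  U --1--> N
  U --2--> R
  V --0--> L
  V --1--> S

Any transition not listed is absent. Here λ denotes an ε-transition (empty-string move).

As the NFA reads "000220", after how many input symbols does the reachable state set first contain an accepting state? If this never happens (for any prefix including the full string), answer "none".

Start in {L}.
Read '0': L→{V}; now {V}.
Read '0': V→{L}; now {L}.
Read '0': L→{V}; now {V}.
Read '2': V→∅; now ∅.
The set is empty and remains empty for the remaining 2 symbols.
No reachable set along the way intersects F.

none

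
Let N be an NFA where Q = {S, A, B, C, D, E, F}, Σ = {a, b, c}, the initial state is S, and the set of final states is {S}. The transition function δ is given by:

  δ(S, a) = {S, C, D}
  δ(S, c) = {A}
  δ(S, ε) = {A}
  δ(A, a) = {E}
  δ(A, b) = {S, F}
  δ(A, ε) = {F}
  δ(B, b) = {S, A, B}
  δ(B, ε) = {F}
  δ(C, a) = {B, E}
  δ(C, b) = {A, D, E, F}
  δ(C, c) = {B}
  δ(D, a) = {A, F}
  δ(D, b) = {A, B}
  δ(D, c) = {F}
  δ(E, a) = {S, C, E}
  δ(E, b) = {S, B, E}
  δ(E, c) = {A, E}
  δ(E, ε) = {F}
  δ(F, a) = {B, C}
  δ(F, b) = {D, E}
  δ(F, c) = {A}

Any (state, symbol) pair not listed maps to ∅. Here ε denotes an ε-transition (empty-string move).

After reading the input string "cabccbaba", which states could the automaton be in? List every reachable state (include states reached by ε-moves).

Start: ε-closure({S}) = {S, A, F}.
Read 'c': S→{A}, A→∅, F→{A}; union {A}; ε-closure = {A, F}.
Read 'a': A→{E}, F→{B, C}; union {B, C, E}; ε-closure = {B, C, E, F}.
Read 'b': B→{S, A, B}, C→{A, D, E, F}, E→{S, B, E}, F→{D, E}; now {S, A, B, D, E, F}.
Read 'c': S→{A}, A→∅, B→∅, D→{F}, E→{A, E}, F→{A}; now {A, E, F}.
Read 'c': A→∅, E→{A, E}, F→{A}; union {A, E}; ε-closure = {A, E, F}.
Read 'b': A→{S, F}, E→{S, B, E}, F→{D, E}; union {S, B, D, E, F}; ε-closure = {S, A, B, D, E, F}.
Read 'a': S→{S, C, D}, A→{E}, B→∅, D→{A, F}, E→{S, C, E}, F→{B, C}; now {S, A, B, C, D, E, F}.
Read 'b': S→∅, A→{S, F}, B→{S, A, B}, C→{A, D, E, F}, D→{A, B}, E→{S, B, E}, F→{D, E}; now {S, A, B, D, E, F}.
Read 'a': S→{S, C, D}, A→{E}, B→∅, D→{A, F}, E→{S, C, E}, F→{B, C}; now {S, A, B, C, D, E, F}.

{S, A, B, C, D, E, F}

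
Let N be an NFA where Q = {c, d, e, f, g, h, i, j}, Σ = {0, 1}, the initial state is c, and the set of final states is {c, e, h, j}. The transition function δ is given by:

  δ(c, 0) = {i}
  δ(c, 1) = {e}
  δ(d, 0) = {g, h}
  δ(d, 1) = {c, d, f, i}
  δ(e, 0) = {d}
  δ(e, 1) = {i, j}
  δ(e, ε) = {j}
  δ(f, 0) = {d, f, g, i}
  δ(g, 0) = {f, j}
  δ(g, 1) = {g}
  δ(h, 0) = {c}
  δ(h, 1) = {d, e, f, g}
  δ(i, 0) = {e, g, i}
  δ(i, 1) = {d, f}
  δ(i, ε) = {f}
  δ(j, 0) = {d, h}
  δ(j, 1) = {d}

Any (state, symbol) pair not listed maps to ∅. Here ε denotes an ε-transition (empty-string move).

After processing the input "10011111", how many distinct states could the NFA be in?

7

Start in {c}.
Read '1': c→{e}; union {e}; ε-closure = {e, j}.
Read '0': e→{d}, j→{d, h}; now {d, h}.
Read '0': d→{g, h}, h→{c}; now {c, g, h}.
Read '1': c→{e}, g→{g}, h→{d, e, f, g}; union {d, e, f, g}; ε-closure = {d, e, f, g, j}.
Read '1': d→{c, d, f, i}, e→{i, j}, f→∅, g→{g}, j→{d}; now {c, d, f, g, i, j}.
Read '1': c→{e}, d→{c, d, f, i}, f→∅, g→{g}, i→{d, f}, j→{d}; union {c, d, e, f, g, i}; ε-closure = {c, d, e, f, g, i, j}.
Read '1': c→{e}, d→{c, d, f, i}, e→{i, j}, f→∅, g→{g}, i→{d, f}, j→{d}; now {c, d, e, f, g, i, j}.
Read '1': c→{e}, d→{c, d, f, i}, e→{i, j}, f→∅, g→{g}, i→{d, f}, j→{d}; now {c, d, e, f, g, i, j}.
That set has 7 states.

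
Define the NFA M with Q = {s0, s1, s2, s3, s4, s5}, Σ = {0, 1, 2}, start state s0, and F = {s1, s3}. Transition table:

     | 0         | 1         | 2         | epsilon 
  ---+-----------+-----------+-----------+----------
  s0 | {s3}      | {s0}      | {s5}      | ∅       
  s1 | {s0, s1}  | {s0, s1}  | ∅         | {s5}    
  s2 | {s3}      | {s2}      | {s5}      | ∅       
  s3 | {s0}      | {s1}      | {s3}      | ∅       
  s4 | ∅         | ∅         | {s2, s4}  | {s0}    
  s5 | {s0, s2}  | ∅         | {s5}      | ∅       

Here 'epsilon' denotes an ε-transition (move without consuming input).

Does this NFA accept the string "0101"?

Yes

Start in {s0}.
Read '0': {s0} → {s3}.
Read '1': {s3} → {s1, s5}.
Read '0': {s1, s5} → {s0, s1, s2, s5}.
Read '1': {s0, s1, s2, s5} → {s0, s1, s2, s5}.
The final set {s0, s1, s2, s5} contains the accepting state s1.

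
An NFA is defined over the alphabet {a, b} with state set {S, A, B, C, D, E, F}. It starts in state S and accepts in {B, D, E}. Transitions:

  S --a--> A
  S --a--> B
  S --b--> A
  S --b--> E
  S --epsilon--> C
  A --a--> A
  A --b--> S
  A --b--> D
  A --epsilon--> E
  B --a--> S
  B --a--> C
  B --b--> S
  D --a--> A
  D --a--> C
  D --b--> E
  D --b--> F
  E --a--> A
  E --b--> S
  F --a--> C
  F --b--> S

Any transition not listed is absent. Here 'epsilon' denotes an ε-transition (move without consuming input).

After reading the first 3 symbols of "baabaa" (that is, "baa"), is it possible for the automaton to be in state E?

Yes

Start: ε-closure({S}) = {S, C}.
Read 'b': {S, C} → {A, E}.
Read 'a': {A, E} → {A, E}.
Read 'a': {A, E} → {A, E}.
State E is in {A, E}.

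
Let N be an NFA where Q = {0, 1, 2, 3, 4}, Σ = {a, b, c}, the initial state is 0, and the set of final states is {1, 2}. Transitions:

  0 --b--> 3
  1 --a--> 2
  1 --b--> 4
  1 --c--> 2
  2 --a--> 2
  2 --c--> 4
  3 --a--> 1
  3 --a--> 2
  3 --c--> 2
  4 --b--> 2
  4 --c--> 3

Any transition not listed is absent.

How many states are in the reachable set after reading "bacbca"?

0

Start in {0}.
Read 'b': 0→{3}; now {3}.
Read 'a': 3→{1, 2}; now {1, 2}.
Read 'c': 1→{2}, 2→{4}; now {2, 4}.
Read 'b': 2→∅, 4→{2}; now {2}.
Read 'c': 2→{4}; now {4}.
Read 'a': 4→∅; now ∅.
That set has 0 states.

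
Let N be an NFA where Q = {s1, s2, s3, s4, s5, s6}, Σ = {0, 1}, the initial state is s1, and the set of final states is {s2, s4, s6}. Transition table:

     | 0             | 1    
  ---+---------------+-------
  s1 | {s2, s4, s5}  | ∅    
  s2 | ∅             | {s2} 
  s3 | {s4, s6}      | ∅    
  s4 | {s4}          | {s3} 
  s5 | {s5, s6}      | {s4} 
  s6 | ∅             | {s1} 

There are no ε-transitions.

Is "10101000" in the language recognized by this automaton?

No

Start in {s1}.
Read '1': s1→∅; now ∅.
The set is empty and remains empty for the remaining 7 symbols.
The final set ∅ contains no accepting state.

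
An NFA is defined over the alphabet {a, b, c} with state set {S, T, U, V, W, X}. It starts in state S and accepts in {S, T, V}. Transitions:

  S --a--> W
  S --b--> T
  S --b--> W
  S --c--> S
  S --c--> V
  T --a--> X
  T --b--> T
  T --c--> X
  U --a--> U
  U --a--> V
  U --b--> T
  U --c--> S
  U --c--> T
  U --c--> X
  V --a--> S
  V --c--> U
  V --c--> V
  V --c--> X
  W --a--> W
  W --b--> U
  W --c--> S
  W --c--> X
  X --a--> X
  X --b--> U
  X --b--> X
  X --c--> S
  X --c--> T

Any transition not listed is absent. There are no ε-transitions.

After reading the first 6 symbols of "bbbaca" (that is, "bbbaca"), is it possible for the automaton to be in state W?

Yes

Start in {S}.
Read 'b': {S} → {T, W}.
Read 'b': {T, W} → {T, U}.
Read 'b': {T, U} → {T}.
Read 'a': {T} → {X}.
Read 'c': {X} → {S, T}.
Read 'a': {S, T} → {W, X}.
State W is in {W, X}.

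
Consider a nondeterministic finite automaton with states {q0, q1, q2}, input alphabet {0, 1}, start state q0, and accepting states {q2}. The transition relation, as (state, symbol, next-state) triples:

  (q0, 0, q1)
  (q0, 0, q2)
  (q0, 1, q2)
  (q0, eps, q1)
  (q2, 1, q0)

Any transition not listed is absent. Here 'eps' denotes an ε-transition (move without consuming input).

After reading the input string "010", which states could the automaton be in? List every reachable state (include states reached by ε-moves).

Start: ε-closure({q0}) = {q0, q1}.
Read '0': q0→{q1, q2}, q1→∅; now {q1, q2}.
Read '1': q1→∅, q2→{q0}; union {q0}; ε-closure = {q0, q1}.
Read '0': q0→{q1, q2}, q1→∅; now {q1, q2}.

{q1, q2}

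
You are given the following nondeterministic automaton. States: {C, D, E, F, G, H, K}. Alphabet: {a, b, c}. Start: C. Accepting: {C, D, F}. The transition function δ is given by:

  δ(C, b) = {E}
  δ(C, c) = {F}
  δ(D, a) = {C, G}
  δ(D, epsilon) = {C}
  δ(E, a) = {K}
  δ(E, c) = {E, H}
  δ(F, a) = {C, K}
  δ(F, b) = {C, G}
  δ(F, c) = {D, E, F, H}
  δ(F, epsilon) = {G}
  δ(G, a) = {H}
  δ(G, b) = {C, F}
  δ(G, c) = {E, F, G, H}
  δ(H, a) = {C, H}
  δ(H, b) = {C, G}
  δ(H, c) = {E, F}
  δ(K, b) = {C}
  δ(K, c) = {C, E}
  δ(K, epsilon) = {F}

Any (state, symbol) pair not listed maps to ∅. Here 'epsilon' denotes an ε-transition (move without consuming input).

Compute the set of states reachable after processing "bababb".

Start in {C}.
Read 'b': {C} → {E}.
Read 'a': {E} → {F, G, K}.
Read 'b': {F, G, K} → {C, F, G}.
Read 'a': {C, F, G} → {C, F, G, H, K}.
Read 'b': {C, F, G, H, K} → {C, E, F, G}.
Read 'b': {C, E, F, G} → {C, E, F, G}.

{C, E, F, G}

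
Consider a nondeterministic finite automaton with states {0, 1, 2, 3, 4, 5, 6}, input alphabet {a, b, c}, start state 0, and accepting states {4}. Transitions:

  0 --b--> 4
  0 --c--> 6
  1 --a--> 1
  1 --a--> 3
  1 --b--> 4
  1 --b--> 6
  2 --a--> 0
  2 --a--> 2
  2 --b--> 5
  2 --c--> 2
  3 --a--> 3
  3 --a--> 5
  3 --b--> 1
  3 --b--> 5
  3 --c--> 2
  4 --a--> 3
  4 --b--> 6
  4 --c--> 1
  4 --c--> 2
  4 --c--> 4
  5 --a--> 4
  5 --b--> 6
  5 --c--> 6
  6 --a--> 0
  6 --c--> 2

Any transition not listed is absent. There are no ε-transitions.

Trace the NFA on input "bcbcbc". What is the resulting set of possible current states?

Start in {0}.
Read 'b': {0} → {4}.
Read 'c': {4} → {1, 2, 4}.
Read 'b': {1, 2, 4} → {4, 5, 6}.
Read 'c': {4, 5, 6} → {1, 2, 4, 6}.
Read 'b': {1, 2, 4, 6} → {4, 5, 6}.
Read 'c': {4, 5, 6} → {1, 2, 4, 6}.

{1, 2, 4, 6}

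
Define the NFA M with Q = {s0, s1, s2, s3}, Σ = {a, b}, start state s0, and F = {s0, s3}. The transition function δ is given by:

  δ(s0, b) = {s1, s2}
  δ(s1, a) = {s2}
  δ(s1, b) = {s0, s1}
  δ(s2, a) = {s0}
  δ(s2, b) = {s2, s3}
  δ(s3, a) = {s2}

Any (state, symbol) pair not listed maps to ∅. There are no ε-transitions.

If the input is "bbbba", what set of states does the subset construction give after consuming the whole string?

{s0, s2}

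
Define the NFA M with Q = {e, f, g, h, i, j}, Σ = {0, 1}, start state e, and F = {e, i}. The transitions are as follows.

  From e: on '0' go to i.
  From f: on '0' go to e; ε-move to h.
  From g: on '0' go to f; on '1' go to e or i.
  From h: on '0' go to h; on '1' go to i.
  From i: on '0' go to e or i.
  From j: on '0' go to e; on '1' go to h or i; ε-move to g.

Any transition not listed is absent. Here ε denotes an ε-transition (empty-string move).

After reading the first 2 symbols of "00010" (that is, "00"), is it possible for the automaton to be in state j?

No

Start in {e}.
Read '0': e→{i}; now {i}.
Read '0': i→{e, i}; now {e, i}.
State j is not in {e, i}.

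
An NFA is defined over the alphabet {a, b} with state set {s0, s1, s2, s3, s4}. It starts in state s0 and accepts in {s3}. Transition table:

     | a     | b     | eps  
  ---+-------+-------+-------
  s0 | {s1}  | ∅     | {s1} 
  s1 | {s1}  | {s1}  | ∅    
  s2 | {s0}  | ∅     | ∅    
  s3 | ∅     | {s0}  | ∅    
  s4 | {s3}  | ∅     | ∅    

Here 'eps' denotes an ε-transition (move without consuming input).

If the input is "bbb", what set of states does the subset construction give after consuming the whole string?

Start: ε-closure({s0}) = {s0, s1}.
Read 'b': {s0, s1} → {s1}.
Read 'b': {s1} → {s1}.
Read 'b': {s1} → {s1}.

{s1}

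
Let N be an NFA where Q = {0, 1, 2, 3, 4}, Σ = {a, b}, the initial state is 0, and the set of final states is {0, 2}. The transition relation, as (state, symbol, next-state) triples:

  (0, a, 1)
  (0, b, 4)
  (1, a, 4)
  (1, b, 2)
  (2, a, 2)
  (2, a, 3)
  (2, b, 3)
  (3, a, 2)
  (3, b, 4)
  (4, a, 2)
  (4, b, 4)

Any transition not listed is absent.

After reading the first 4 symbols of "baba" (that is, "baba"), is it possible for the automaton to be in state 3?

No

Start in {0}.
Read 'b': 0→{4}; now {4}.
Read 'a': 4→{2}; now {2}.
Read 'b': 2→{3}; now {3}.
Read 'a': 3→{2}; now {2}.
State 3 is not in {2}.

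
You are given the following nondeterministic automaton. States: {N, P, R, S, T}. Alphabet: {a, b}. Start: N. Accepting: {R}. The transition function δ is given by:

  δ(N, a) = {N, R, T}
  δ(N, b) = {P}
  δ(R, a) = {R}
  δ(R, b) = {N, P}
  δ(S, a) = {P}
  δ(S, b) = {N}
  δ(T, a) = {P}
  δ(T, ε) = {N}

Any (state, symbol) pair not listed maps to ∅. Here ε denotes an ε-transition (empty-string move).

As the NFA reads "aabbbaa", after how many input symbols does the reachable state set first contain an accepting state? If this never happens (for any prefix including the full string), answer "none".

Start in {N}.
Read 'a': N→{N, R, T}; now {N, R, T}.
None of the earlier sets intersect F, but {N, R, T} does.

1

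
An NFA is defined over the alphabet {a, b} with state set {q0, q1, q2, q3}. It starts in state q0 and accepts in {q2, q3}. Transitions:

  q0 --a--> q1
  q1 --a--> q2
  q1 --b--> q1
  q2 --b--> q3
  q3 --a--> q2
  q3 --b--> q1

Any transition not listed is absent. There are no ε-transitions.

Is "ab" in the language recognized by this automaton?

No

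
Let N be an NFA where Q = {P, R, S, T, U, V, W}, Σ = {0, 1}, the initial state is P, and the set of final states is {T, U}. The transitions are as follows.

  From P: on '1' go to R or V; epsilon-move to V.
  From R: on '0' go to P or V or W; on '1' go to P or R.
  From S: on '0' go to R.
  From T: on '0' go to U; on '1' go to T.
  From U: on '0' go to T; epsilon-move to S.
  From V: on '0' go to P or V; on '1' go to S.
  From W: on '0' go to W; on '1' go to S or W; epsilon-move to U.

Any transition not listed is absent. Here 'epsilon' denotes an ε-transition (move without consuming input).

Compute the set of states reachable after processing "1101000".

{P, R, S, T, U, V, W}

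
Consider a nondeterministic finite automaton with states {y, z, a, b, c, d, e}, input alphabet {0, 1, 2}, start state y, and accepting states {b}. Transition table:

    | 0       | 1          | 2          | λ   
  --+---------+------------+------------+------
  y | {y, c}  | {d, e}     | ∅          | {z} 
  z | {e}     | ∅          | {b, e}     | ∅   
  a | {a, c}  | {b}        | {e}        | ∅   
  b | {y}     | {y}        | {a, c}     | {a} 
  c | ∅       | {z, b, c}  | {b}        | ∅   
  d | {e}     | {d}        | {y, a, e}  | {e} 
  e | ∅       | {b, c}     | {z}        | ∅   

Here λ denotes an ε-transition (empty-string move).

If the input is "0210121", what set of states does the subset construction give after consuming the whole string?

Start: ε-closure({y}) = {y, z}.
Read '0': {y, z} → {y, z, c, e}.
Read '2': {y, z, c, e} → {z, a, b, e}.
Read '1': {z, a, b, e} → {y, z, a, b, c}.
Read '0': {y, z, a, b, c} → {y, z, a, c, e}.
Read '1': {y, z, a, c, e} → {z, a, b, c, d, e}.
Read '2': {z, a, b, c, d, e} → {y, z, a, b, c, e}.
Read '1': {y, z, a, b, c, e} → {y, z, a, b, c, d, e}.

{y, z, a, b, c, d, e}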